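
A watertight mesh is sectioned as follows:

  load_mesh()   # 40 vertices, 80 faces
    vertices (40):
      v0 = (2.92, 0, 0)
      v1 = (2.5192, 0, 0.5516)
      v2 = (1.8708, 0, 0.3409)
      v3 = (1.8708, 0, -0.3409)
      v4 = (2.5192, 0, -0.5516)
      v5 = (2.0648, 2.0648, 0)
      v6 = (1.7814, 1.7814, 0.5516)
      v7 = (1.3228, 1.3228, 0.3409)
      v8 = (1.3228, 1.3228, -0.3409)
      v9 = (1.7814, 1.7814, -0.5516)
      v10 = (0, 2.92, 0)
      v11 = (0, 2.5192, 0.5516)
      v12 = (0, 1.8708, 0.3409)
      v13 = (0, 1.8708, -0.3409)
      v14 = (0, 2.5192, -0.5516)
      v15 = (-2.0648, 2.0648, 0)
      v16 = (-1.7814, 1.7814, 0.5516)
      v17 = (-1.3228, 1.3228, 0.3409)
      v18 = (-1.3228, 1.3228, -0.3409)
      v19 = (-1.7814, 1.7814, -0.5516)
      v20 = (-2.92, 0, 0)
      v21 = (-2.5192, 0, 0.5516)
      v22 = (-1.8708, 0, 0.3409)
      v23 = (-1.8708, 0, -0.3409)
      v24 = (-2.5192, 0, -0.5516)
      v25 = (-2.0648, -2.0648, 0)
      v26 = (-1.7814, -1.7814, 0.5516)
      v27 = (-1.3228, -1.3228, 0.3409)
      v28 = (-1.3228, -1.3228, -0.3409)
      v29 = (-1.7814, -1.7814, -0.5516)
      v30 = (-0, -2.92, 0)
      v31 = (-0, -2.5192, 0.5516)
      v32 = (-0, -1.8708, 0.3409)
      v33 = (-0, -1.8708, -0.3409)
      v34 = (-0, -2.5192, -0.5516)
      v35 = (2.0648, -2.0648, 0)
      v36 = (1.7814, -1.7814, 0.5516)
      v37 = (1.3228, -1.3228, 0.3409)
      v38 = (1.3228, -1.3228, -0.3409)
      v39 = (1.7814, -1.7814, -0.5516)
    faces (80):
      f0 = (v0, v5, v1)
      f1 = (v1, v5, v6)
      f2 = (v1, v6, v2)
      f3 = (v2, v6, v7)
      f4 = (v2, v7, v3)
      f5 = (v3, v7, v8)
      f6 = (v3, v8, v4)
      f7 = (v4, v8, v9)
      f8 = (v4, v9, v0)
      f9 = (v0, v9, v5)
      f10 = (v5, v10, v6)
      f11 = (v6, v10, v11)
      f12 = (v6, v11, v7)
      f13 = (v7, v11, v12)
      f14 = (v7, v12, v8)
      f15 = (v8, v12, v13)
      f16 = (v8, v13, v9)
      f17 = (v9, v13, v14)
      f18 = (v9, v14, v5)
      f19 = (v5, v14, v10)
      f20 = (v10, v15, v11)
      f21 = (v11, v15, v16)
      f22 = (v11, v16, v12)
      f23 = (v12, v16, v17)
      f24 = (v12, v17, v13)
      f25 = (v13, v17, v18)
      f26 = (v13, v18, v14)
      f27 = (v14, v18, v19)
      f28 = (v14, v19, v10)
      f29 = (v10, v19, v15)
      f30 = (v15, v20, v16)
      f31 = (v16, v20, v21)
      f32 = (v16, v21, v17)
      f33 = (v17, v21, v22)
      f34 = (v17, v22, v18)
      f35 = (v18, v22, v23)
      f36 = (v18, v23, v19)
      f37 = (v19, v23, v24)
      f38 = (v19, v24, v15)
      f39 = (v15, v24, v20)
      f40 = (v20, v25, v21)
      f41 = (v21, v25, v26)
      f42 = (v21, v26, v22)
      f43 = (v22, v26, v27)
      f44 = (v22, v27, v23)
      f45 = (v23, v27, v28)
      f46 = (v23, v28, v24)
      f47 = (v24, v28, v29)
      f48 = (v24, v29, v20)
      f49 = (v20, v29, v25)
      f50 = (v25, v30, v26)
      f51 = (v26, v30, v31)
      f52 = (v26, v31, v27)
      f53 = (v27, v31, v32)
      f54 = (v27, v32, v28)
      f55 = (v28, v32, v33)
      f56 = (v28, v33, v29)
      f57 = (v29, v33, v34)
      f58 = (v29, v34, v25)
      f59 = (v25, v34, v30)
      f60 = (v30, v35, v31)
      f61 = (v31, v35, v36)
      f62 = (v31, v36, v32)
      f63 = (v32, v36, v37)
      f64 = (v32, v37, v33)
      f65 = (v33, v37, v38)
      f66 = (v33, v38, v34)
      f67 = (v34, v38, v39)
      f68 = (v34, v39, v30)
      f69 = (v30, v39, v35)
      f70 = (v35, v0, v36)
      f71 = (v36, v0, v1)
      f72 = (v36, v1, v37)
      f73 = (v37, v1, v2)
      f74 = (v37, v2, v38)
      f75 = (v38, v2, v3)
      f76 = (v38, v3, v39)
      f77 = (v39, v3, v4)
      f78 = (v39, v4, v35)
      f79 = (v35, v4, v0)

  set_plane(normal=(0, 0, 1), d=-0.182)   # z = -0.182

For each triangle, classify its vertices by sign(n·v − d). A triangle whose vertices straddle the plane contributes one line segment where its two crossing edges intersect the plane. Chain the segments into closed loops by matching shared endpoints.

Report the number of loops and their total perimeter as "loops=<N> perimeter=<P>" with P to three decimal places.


Straddling triangles (32 of 80):
  (v2,v7,v3) [++-] → (1.74308, 0.308291, -0.182)–(1.8708, 0, -0.182)  len=0.3337
  (v3,v7,v8) [-+-] → (1.74308, 0.308291, -0.182)–(1.3228, 1.3228, -0.182)  len=1.0981
  (v4,v9,v0) [--+] → (2.54432, 0.587772, -0.182)–(2.78776, 0, -0.182)  len=0.6362
  (v0,v9,v5) [+-+] → (2.54432, 0.587772, -0.182)–(1.97129, 1.97129, -0.182)  len=1.4975
  (v7,v12,v8) [++-] → (1.01451, 1.45052, -0.182)–(1.3228, 1.3228, -0.182)  len=0.3337
  (v8,v12,v13) [-+-] → (1.01451, 1.45052, -0.182)–(0, 1.8708, -0.182)  len=1.0981
  (v9,v14,v5) [--+] → (1.38352, 2.21473, -0.182)–(1.97129, 1.97129, -0.182)  len=0.6362
  (v5,v14,v10) [+-+] → (1.38352, 2.21473, -0.182)–(0, 2.78776, -0.182)  len=1.4975
  (v12,v17,v13) [++-] → (-0.308291, 1.74308, -0.182)–(0, 1.8708, -0.182)  len=0.3337
  (v13,v17,v18) [-+-] → (-0.308291, 1.74308, -0.182)–(-1.3228, 1.3228, -0.182)  len=1.0981
  (v14,v19,v10) [--+] → (-0.587772, 2.54432, -0.182)–(0, 2.78776, -0.182)  len=0.6362
  (v10,v19,v15) [+-+] → (-0.587772, 2.54432, -0.182)–(-1.97129, 1.97129, -0.182)  len=1.4975
  (v17,v22,v18) [++-] → (-1.45052, 1.01451, -0.182)–(-1.3228, 1.3228, -0.182)  len=0.3337
  (v18,v22,v23) [-+-] → (-1.45052, 1.01451, -0.182)–(-1.8708, 0, -0.182)  len=1.0981
  (v19,v24,v15) [--+] → (-2.21473, 1.38352, -0.182)–(-1.97129, 1.97129, -0.182)  len=0.6362
  (v15,v24,v20) [+-+] → (-2.21473, 1.38352, -0.182)–(-2.78776, 0, -0.182)  len=1.4975
  (v22,v27,v23) [++-] → (-1.74308, -0.308291, -0.182)–(-1.8708, 0, -0.182)  len=0.3337
  (v23,v27,v28) [-+-] → (-1.74308, -0.308291, -0.182)–(-1.3228, -1.3228, -0.182)  len=1.0981
  (v24,v29,v20) [--+] → (-2.54432, -0.587772, -0.182)–(-2.78776, 0, -0.182)  len=0.6362
  (v20,v29,v25) [+-+] → (-2.54432, -0.587772, -0.182)–(-1.97129, -1.97129, -0.182)  len=1.4975
  (v27,v32,v28) [++-] → (-1.01451, -1.45052, -0.182)–(-1.3228, -1.3228, -0.182)  len=0.3337
  (v28,v32,v33) [-+-] → (-1.01451, -1.45052, -0.182)–(0, -1.8708, -0.182)  len=1.0981
  (v29,v34,v25) [--+] → (-1.38352, -2.21473, -0.182)–(-1.97129, -1.97129, -0.182)  len=0.6362
  (v25,v34,v30) [+-+] → (-1.38352, -2.21473, -0.182)–(0, -2.78776, -0.182)  len=1.4975
  (v32,v37,v33) [++-] → (0.308291, -1.74308, -0.182)–(0, -1.8708, -0.182)  len=0.3337
  (v33,v37,v38) [-+-] → (0.308291, -1.74308, -0.182)–(1.3228, -1.3228, -0.182)  len=1.0981
  (v34,v39,v30) [--+] → (0.587772, -2.54432, -0.182)–(0, -2.78776, -0.182)  len=0.6362
  (v30,v39,v35) [+-+] → (0.587772, -2.54432, -0.182)–(1.97129, -1.97129, -0.182)  len=1.4975
  (v37,v2,v38) [++-] → (1.45052, -1.01451, -0.182)–(1.3228, -1.3228, -0.182)  len=0.3337
  (v38,v2,v3) [-+-] → (1.45052, -1.01451, -0.182)–(1.8708, 0, -0.182)  len=1.0981
  (v39,v4,v35) [--+] → (2.21473, -1.38352, -0.182)–(1.97129, -1.97129, -0.182)  len=0.6362
  (v35,v4,v0) [+-+] → (2.21473, -1.38352, -0.182)–(2.78776, 0, -0.182)  len=1.4975

Chained into 2 loop(s):
  loop 1: 16 segments, perimeter = 11.4545
  loop 2: 16 segments, perimeter = 17.0695
Total perimeter = 28.524

loops=2 perimeter=28.524


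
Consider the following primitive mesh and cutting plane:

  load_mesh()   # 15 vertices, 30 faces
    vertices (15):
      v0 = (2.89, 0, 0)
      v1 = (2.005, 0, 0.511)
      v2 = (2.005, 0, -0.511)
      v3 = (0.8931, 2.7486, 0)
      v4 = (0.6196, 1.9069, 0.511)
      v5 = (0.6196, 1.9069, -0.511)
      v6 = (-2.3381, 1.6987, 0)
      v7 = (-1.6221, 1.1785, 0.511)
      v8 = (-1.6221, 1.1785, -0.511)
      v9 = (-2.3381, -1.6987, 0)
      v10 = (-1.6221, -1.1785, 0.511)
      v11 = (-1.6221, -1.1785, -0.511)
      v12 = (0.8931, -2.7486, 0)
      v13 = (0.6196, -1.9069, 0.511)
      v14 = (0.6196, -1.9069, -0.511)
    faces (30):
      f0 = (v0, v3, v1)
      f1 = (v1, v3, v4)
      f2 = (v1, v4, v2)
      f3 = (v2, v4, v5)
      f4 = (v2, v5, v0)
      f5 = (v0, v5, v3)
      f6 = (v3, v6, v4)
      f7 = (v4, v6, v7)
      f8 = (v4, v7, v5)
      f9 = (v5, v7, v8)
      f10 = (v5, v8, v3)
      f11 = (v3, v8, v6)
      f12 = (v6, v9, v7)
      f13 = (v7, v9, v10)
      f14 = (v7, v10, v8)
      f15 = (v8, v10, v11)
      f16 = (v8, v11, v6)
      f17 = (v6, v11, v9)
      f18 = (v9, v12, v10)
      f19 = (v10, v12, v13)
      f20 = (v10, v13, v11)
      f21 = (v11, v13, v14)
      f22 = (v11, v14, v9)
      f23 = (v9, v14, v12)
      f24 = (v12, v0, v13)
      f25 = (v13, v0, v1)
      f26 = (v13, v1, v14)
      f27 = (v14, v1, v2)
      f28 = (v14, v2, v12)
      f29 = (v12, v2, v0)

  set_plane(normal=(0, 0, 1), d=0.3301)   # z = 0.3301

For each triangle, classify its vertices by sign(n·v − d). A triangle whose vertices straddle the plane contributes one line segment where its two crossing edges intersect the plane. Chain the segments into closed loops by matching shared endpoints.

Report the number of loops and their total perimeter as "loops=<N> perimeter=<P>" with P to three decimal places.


loops=2 perimeter=25.412

Straddling triangles (20 of 30):
  (v0,v3,v1) [--+] → (1.61137, 0.973037, 0.3301)–(2.3183, 0, 0.3301)  len=1.2027
  (v1,v3,v4) [+-+] → (1.61137, 0.973037, 0.3301)–(0.716422, 2.20487, 0.3301)  len=1.5226
  (v1,v4,v2) [++-] → (0.864824, 1.56937, 0.3301)–(2.005, 0, 0.3301)  len=1.9398
  (v2,v4,v5) [-+-] → (0.864824, 1.56937, 0.3301)–(0.6196, 1.9069, 0.3301)  len=0.4172
  (v3,v6,v4) [--+] → (-0.427461, 1.83319, 0.3301)–(0.716422, 2.20487, 0.3301)  len=1.2028
  (v4,v6,v7) [+-+] → (-0.427461, 1.83319, 0.3301)–(-1.87557, 1.36266, 0.3301)  len=1.5226
  (v4,v7,v5) [++-] → (-1.22531, 1.30743, 0.3301)–(0.6196, 1.9069, 0.3301)  len=1.9399
  (v5,v7,v8) [-+-] → (-1.22531, 1.30743, 0.3301)–(-1.6221, 1.1785, 0.3301)  len=0.4172
  (v6,v9,v7) [--+] → (-1.87557, 0.159937, 0.3301)–(-1.87557, 1.36266, 0.3301)  len=1.2027
  (v7,v9,v10) [+-+] → (-1.87557, 0.159937, 0.3301)–(-1.87557, -1.36266, 0.3301)  len=1.5226
  (v7,v10,v8) [++-] → (-1.6221, -0.761297, 0.3301)–(-1.6221, 1.1785, 0.3301)  len=1.9398
  (v8,v10,v11) [-+-] → (-1.6221, -0.761297, 0.3301)–(-1.6221, -1.1785, 0.3301)  len=0.4172
  (v9,v12,v10) [--+] → (-0.73169, -1.73433, 0.3301)–(-1.87557, -1.36266, 0.3301)  len=1.2028
  (v10,v12,v13) [+-+] → (-0.73169, -1.73433, 0.3301)–(0.716422, -2.20487, 0.3301)  len=1.5226
  (v10,v13,v11) [++-] → (0.222806, -1.77797, 0.3301)–(-1.6221, -1.1785, 0.3301)  len=1.9399
  (v11,v13,v14) [-+-] → (0.222806, -1.77797, 0.3301)–(0.6196, -1.9069, 0.3301)  len=0.4172
  (v12,v0,v13) [--+] → (1.42335, -1.23184, 0.3301)–(0.716422, -2.20487, 0.3301)  len=1.2027
  (v13,v0,v1) [+-+] → (1.42335, -1.23184, 0.3301)–(2.3183, 0, 0.3301)  len=1.5226
  (v13,v1,v14) [++-] → (1.75978, -0.337532, 0.3301)–(0.6196, -1.9069, 0.3301)  len=1.9398
  (v14,v1,v2) [-+-] → (1.75978, -0.337532, 0.3301)–(2.005, 0, 0.3301)  len=0.4172

Chained into 2 loop(s):
  loop 1: 10 segments, perimeter = 13.6268
  loop 2: 10 segments, perimeter = 11.7852
Total perimeter = 25.412


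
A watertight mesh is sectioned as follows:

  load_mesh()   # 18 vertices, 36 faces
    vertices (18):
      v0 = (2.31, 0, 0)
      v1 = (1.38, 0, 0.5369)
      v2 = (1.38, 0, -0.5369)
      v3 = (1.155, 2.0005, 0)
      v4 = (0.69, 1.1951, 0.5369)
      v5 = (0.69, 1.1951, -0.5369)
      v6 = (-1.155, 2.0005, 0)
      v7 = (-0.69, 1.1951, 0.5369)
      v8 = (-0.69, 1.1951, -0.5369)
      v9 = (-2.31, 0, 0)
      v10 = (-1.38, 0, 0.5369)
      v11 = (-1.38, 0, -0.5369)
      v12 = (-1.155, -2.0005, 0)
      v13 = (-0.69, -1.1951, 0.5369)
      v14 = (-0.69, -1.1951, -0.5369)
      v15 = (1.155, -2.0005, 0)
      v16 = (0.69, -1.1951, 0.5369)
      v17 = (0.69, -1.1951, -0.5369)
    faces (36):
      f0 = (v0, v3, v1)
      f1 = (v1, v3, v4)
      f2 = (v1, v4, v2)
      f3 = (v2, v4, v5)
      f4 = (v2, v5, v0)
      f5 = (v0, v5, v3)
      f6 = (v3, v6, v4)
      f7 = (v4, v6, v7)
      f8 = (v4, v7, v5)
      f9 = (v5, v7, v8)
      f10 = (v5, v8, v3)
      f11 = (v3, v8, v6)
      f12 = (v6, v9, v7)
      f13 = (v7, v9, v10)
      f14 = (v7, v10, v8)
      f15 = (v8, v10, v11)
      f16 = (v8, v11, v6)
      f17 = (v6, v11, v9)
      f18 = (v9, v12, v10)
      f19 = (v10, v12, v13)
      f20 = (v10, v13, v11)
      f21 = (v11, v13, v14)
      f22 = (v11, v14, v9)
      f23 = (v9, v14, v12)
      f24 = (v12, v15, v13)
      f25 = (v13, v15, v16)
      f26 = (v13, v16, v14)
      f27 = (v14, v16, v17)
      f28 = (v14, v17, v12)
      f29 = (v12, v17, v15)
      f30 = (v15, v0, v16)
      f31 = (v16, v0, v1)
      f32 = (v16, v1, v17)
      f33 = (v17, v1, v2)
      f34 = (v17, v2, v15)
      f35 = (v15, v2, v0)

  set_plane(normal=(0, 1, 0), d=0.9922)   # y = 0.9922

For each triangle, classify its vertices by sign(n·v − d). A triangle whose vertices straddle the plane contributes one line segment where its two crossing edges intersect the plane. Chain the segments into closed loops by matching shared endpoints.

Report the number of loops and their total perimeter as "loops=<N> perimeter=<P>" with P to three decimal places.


Straddling triangles (12 of 36):
  (v0,v3,v1) [-+-] → (1.73715, 0.9922, 0)–(1.26841, 0.9922, 0.27061)  len=0.5412
  (v1,v3,v4) [-++] → (1.26841, 0.9922, 0.27061)–(0.807146, 0.9922, 0.5369)  len=0.5326
  (v1,v4,v2) [-+-] → (0.807146, 0.9922, 0.5369)–(0.807146, 0.9922, 0.354594)  len=0.1823
  (v2,v4,v5) [-++] → (0.807146, 0.9922, 0.354594)–(0.807146, 0.9922, -0.5369)  len=0.8915
  (v2,v5,v0) [-+-] → (0.807146, 0.9922, -0.5369)–(0.965038, 0.9922, -0.445747)  len=0.1823
  (v0,v5,v3) [-++] → (0.965038, 0.9922, -0.445747)–(1.73715, 0.9922, 0)  len=0.8915
  (v6,v9,v7) [+-+] → (-1.73715, 0.9922, 0)–(-0.965038, 0.9922, 0.445747)  len=0.8915
  (v7,v9,v10) [+--] → (-0.965038, 0.9922, 0.445747)–(-0.807146, 0.9922, 0.5369)  len=0.1823
  (v7,v10,v8) [+-+] → (-0.807146, 0.9922, 0.5369)–(-0.807146, 0.9922, -0.354594)  len=0.8915
  (v8,v10,v11) [+--] → (-0.807146, 0.9922, -0.354594)–(-0.807146, 0.9922, -0.5369)  len=0.1823
  (v8,v11,v6) [+-+] → (-0.807146, 0.9922, -0.5369)–(-1.26841, 0.9922, -0.27061)  len=0.5326
  (v6,v11,v9) [+--] → (-1.26841, 0.9922, -0.27061)–(-1.73715, 0.9922, 0)  len=0.5412

Chained into 2 loop(s):
  loop 1: 6 segments, perimeter = 3.2215
  loop 2: 6 segments, perimeter = 3.2215
Total perimeter = 6.443

loops=2 perimeter=6.443


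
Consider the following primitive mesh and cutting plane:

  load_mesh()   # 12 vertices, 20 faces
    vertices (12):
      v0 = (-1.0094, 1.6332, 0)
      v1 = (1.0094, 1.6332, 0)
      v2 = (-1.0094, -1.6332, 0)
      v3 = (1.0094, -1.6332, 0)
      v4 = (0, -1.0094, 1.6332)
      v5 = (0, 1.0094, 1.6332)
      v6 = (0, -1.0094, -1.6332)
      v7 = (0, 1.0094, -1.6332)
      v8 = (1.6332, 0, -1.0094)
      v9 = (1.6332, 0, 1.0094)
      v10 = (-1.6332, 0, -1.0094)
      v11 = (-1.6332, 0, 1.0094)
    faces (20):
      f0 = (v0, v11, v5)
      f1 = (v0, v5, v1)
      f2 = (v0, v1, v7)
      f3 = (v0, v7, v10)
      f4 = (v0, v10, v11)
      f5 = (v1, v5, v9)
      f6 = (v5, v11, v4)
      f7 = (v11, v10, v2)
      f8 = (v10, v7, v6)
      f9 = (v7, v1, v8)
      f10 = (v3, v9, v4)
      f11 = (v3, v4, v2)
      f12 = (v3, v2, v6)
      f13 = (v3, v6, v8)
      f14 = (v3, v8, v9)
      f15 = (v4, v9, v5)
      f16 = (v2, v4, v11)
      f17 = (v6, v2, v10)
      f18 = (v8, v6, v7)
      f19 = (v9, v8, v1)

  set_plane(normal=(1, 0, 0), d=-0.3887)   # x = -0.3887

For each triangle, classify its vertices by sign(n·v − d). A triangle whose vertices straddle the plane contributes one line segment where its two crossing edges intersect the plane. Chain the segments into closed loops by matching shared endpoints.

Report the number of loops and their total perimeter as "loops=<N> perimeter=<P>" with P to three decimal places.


loops=1 perimeter=10.095

Straddling triangles (10 of 20):
  (v0,v11,v5) [--+] → (-0.3887, 0.769164, 1.48474)–(-0.3887, 1.24961, 1.00429)  len=0.6795
  (v0,v5,v1) [-++] → (-0.3887, 1.24961, 1.00429)–(-0.3887, 1.6332, 0)  len=1.0750
  (v0,v1,v7) [-++] → (-0.3887, 1.6332, 0)–(-0.3887, 1.24961, -1.00429)  len=1.0750
  (v0,v7,v10) [-+-] → (-0.3887, 1.24961, -1.00429)–(-0.3887, 0.769164, -1.48474)  len=0.6795
  (v5,v11,v4) [+-+] → (-0.3887, 0.769164, 1.48474)–(-0.3887, -0.769164, 1.48474)  len=1.5383
  (v10,v7,v6) [-++] → (-0.3887, 0.769164, -1.48474)–(-0.3887, -0.769164, -1.48474)  len=1.5383
  (v3,v4,v2) [++-] → (-0.3887, -1.24961, 1.00429)–(-0.3887, -1.6332, 0)  len=1.0750
  (v3,v2,v6) [+-+] → (-0.3887, -1.6332, 0)–(-0.3887, -1.24961, -1.00429)  len=1.0750
  (v2,v4,v11) [-+-] → (-0.3887, -1.24961, 1.00429)–(-0.3887, -0.769164, 1.48474)  len=0.6795
  (v6,v2,v10) [+--] → (-0.3887, -1.24961, -1.00429)–(-0.3887, -0.769164, -1.48474)  len=0.6795

Chained into 1 loop(s):
  loop 1: 10 segments, perimeter = 10.0947
Total perimeter = 10.095


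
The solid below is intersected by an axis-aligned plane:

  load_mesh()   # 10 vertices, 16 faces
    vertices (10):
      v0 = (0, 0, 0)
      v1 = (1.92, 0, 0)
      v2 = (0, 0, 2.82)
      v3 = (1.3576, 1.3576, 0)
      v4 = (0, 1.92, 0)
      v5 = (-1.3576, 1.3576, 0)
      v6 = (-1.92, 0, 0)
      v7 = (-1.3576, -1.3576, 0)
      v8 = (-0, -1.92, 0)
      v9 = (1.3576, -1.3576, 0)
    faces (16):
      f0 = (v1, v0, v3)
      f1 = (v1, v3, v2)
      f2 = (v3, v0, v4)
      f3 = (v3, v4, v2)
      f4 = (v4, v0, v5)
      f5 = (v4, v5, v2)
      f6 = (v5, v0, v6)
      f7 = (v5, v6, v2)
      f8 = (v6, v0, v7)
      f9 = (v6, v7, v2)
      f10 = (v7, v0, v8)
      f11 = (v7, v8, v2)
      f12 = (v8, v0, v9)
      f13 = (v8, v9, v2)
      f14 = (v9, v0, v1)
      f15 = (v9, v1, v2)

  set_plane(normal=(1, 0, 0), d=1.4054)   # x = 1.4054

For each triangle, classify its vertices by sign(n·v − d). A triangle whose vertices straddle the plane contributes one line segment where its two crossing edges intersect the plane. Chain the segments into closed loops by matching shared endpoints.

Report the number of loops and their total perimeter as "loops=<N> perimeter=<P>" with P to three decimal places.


Straddling triangles (4 of 16):
  (v1,v0,v3) [+--] → (1.4054, 0, 0)–(1.4054, 1.24221, 0)  len=1.2422
  (v1,v3,v2) [+--] → (1.4054, 1.24221, 0)–(1.4054, 0, 0.755819)  len=1.4541
  (v9,v0,v1) [--+] → (1.4054, 0, 0)–(1.4054, -1.24221, 0)  len=1.2422
  (v9,v1,v2) [-+-] → (1.4054, -1.24221, 0)–(1.4054, 0, 0.755819)  len=1.4541

Chained into 1 loop(s):
  loop 1: 4 segments, perimeter = 5.3926
Total perimeter = 5.393

loops=1 perimeter=5.393


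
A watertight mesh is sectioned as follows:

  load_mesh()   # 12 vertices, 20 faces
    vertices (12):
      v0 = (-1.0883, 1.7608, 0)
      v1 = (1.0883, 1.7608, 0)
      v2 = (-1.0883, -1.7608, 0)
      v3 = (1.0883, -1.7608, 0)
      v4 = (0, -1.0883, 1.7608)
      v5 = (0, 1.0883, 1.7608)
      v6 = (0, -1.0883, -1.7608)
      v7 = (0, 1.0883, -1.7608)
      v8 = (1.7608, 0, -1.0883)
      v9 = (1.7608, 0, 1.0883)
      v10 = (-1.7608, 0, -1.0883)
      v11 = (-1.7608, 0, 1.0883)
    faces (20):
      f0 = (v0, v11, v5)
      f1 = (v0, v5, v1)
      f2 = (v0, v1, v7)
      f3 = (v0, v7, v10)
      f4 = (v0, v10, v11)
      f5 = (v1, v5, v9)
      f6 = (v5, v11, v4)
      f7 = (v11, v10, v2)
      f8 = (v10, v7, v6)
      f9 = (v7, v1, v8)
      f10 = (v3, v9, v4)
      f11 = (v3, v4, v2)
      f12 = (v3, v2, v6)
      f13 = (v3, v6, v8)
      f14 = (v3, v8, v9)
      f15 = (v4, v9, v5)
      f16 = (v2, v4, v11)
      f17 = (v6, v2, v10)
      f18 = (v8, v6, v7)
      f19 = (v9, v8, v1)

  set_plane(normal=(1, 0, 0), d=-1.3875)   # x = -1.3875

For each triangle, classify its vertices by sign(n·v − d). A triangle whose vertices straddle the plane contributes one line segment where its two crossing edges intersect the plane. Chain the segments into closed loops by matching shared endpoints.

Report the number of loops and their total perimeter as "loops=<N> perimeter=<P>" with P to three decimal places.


loops=1 perimeter=7.084

Straddling triangles (8 of 20):
  (v0,v11,v5) [+-+] → (-1.3875, 0.977408, 0.484192)–(-1.3875, 0.230726, 1.23087)  len=1.0560
  (v0,v7,v10) [++-] → (-1.3875, 0.230726, -1.23087)–(-1.3875, 0.977408, -0.484192)  len=1.0560
  (v0,v10,v11) [+--] → (-1.3875, 0.977408, -0.484192)–(-1.3875, 0.977408, 0.484192)  len=0.9684
  (v5,v11,v4) [+-+] → (-1.3875, 0.230726, 1.23087)–(-1.3875, -0.230726, 1.23087)  len=0.4615
  (v11,v10,v2) [--+] → (-1.3875, -0.977408, -0.484192)–(-1.3875, -0.977408, 0.484192)  len=0.9684
  (v10,v7,v6) [-++] → (-1.3875, 0.230726, -1.23087)–(-1.3875, -0.230726, -1.23087)  len=0.4615
  (v2,v4,v11) [++-] → (-1.3875, -0.230726, 1.23087)–(-1.3875, -0.977408, 0.484192)  len=1.0560
  (v6,v2,v10) [++-] → (-1.3875, -0.977408, -0.484192)–(-1.3875, -0.230726, -1.23087)  len=1.0560

Chained into 1 loop(s):
  loop 1: 8 segments, perimeter = 7.0835
Total perimeter = 7.084


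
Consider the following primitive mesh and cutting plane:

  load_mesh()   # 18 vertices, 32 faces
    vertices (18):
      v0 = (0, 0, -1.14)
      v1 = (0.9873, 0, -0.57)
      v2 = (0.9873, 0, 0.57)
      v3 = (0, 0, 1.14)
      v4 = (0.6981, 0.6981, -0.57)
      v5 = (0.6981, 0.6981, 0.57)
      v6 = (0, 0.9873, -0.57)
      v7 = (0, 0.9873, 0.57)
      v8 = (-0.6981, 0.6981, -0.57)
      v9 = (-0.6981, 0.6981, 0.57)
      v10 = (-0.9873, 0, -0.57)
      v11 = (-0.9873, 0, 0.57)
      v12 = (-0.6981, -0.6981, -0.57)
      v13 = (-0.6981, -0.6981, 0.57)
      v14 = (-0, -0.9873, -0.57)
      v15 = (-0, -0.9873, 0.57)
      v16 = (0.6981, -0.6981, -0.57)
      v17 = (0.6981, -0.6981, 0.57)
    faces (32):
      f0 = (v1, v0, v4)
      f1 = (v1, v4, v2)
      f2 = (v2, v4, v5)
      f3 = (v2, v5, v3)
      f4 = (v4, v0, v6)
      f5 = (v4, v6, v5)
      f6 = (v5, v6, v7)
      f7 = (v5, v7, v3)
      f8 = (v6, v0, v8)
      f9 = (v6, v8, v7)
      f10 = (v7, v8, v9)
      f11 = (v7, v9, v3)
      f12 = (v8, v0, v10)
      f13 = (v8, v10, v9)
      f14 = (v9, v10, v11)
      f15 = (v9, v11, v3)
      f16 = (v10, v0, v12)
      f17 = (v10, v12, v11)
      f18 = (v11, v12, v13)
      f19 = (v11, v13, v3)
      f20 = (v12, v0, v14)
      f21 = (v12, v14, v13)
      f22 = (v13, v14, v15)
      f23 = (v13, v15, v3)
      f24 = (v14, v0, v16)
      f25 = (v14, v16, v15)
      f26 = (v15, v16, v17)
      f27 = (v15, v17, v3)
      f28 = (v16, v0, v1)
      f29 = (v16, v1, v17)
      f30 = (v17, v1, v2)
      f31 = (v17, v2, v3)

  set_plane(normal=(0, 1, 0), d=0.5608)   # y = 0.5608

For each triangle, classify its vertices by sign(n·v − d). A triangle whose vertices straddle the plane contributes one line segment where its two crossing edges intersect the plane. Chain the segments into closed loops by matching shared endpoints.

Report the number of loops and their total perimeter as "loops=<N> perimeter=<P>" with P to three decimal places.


Straddling triangles (12 of 32):
  (v1,v0,v4) [--+] → (0.5608, 0.5608, -0.682106)–(0.754979, 0.5608, -0.57)  len=0.2242
  (v1,v4,v2) [-+-] → (0.754979, 0.5608, -0.57)–(0.754979, 0.5608, -0.345789)  len=0.2242
  (v2,v4,v5) [-++] → (0.754979, 0.5608, -0.345789)–(0.754979, 0.5608, 0.57)  len=0.9158
  (v2,v5,v3) [-+-] → (0.754979, 0.5608, 0.57)–(0.5608, 0.5608, 0.682106)  len=0.2242
  (v4,v0,v6) [+-+] → (0.5608, 0.5608, -0.682106)–(0, 0.5608, -0.816232)  len=0.5766
  (v5,v7,v3) [++-] → (0, 0.5608, 0.816232)–(0.5608, 0.5608, 0.682106)  len=0.5766
  (v6,v0,v8) [+-+] → (0, 0.5608, -0.816232)–(-0.5608, 0.5608, -0.682106)  len=0.5766
  (v7,v9,v3) [++-] → (-0.5608, 0.5608, 0.682106)–(0, 0.5608, 0.816232)  len=0.5766
  (v8,v0,v10) [+--] → (-0.5608, 0.5608, -0.682106)–(-0.754979, 0.5608, -0.57)  len=0.2242
  (v8,v10,v9) [+-+] → (-0.754979, 0.5608, -0.57)–(-0.754979, 0.5608, 0.345789)  len=0.9158
  (v9,v10,v11) [+--] → (-0.754979, 0.5608, 0.345789)–(-0.754979, 0.5608, 0.57)  len=0.2242
  (v9,v11,v3) [+--] → (-0.754979, 0.5608, 0.57)–(-0.5608, 0.5608, 0.682106)  len=0.2242

Chained into 1 loop(s):
  loop 1: 12 segments, perimeter = 5.4833
Total perimeter = 5.483

loops=1 perimeter=5.483


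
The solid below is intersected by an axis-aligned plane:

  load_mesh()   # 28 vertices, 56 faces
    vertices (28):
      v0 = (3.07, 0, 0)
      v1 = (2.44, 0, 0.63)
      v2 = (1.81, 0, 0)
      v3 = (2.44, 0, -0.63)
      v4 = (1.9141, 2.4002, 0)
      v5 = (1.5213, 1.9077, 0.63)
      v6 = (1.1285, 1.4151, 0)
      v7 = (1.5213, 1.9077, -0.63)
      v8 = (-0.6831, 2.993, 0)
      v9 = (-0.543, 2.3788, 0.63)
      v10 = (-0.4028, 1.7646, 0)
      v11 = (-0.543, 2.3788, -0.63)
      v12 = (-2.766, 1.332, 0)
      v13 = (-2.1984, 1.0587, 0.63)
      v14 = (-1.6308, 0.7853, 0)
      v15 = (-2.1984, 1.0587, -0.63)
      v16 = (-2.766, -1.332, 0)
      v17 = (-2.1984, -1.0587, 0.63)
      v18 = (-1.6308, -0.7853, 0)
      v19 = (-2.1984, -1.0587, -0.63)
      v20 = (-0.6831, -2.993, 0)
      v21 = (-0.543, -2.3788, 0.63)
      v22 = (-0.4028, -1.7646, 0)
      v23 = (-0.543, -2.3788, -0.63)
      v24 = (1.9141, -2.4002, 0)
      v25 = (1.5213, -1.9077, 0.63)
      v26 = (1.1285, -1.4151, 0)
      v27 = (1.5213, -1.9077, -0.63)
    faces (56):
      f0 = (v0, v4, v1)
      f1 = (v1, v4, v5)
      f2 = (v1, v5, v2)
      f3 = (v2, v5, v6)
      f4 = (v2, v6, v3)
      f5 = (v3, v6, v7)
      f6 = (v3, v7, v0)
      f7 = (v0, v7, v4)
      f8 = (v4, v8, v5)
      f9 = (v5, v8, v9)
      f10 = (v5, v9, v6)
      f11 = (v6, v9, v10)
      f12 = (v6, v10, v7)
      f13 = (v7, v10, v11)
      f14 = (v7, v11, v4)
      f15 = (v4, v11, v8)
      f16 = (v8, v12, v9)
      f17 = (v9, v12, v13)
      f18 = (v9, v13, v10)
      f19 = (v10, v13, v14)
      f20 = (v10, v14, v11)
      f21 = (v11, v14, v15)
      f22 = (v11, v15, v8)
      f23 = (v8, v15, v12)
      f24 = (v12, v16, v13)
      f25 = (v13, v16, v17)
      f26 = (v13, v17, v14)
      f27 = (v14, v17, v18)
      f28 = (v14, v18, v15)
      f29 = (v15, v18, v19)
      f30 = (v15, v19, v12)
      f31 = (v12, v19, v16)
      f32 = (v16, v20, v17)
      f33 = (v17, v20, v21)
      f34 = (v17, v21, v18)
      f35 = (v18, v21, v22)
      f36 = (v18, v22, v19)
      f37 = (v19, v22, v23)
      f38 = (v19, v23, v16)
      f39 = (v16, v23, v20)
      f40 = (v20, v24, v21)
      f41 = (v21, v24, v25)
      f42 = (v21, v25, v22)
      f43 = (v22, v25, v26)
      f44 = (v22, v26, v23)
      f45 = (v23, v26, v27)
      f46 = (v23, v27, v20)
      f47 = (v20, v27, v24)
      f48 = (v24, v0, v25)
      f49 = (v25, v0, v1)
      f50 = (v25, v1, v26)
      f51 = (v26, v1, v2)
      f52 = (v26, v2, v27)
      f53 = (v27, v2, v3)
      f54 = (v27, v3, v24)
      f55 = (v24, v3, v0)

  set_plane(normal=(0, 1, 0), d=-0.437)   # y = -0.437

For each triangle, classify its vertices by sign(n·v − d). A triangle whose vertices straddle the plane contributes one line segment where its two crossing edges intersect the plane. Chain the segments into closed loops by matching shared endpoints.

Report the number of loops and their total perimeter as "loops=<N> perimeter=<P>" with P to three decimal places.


loops=2 perimeter=6.956

Straddling triangles (16 of 56):
  (v12,v16,v13) [+-+] → (-2.766, -0.437, 0)–(-2.55351, -0.437, 0.235851)  len=0.3175
  (v13,v16,v17) [+--] → (-2.55351, -0.437, 0.235851)–(-2.1984, -0.437, 0.63)  len=0.5305
  (v13,v17,v14) [+-+] → (-2.1984, -0.437, 0.63)–(-2.00704, -0.437, 0.417597)  len=0.2859
  (v14,v17,v18) [+--] → (-2.00704, -0.437, 0.417597)–(-1.6308, -0.437, 0)  len=0.5621
  (v14,v18,v15) [+-+] → (-1.6308, -0.437, 0)–(-1.73801, -0.437, -0.118996)  len=0.1602
  (v15,v18,v19) [+--] → (-1.73801, -0.437, -0.118996)–(-2.1984, -0.437, -0.63)  len=0.6878
  (v15,v19,v12) [+-+] → (-2.1984, -0.437, -0.63)–(-2.346, -0.437, -0.466169)  len=0.2205
  (v12,v19,v16) [+--] → (-2.346, -0.437, -0.466169)–(-2.766, -0.437, 0)  len=0.6275
  (v24,v0,v25) [-+-] → (2.85955, -0.437, 0)–(2.71524, -0.437, 0.144315)  len=0.2041
  (v25,v0,v1) [-++] → (2.71524, -0.437, 0.144315)–(2.22955, -0.437, 0.63)  len=0.6869
  (v25,v1,v26) [-+-] → (2.22955, -0.437, 0.63)–(2.03499, -0.437, 0.435448)  len=0.2751
  (v26,v1,v2) [-++] → (2.03499, -0.437, 0.435448)–(1.59954, -0.437, 0)  len=0.6158
  (v26,v2,v27) [-+-] → (1.59954, -0.437, 0)–(1.74387, -0.437, -0.144315)  len=0.2041
  (v27,v2,v3) [-++] → (1.74387, -0.437, -0.144315)–(2.22955, -0.437, -0.63)  len=0.6869
  (v27,v3,v24) [-+-] → (2.22955, -0.437, -0.63)–(2.34425, -0.437, -0.515297)  len=0.1622
  (v24,v3,v0) [-++] → (2.34425, -0.437, -0.515297)–(2.85955, -0.437, 0)  len=0.7287

Chained into 2 loop(s):
  loop 1: 8 segments, perimeter = 3.3919
  loop 2: 8 segments, perimeter = 3.5638
Total perimeter = 6.956


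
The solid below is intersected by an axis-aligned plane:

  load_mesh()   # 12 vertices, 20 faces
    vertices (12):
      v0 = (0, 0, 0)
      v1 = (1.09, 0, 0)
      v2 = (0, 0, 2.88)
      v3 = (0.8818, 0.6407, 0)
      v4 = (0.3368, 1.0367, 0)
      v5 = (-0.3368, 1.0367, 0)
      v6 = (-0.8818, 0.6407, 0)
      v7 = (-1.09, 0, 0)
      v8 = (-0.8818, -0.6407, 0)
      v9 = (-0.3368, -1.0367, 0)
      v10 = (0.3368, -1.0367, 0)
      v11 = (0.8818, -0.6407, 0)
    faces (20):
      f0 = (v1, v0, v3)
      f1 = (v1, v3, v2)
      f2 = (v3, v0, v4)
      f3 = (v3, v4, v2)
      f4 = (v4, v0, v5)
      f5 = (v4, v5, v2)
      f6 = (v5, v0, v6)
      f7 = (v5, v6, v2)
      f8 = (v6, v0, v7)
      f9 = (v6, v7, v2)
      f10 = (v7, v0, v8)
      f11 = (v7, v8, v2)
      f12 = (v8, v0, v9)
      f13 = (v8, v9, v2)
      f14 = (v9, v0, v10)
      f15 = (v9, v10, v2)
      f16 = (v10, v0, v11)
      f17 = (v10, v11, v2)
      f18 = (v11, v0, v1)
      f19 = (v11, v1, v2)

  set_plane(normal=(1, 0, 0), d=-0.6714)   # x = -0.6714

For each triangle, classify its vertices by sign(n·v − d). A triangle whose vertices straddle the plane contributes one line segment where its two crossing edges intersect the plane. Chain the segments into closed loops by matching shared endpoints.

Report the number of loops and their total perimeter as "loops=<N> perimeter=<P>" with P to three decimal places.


loops=1 perimeter=4.377

Straddling triangles (8 of 20):
  (v5,v0,v6) [++-] → (-0.6714, 0.487827, 0)–(-0.6714, 0.793578, 0)  len=0.3058
  (v5,v6,v2) [+-+] → (-0.6714, 0.793578, 0)–(-0.6714, 0.487827, 0.687176)  len=0.7521
  (v6,v0,v7) [-+-] → (-0.6714, 0.487827, 0)–(-0.6714, 0, 0)  len=0.4878
  (v6,v7,v2) [--+] → (-0.6714, 0, 1.10603)–(-0.6714, 0.487827, 0.687176)  len=0.6430
  (v7,v0,v8) [-+-] → (-0.6714, 0, 0)–(-0.6714, -0.487827, 0)  len=0.4878
  (v7,v8,v2) [--+] → (-0.6714, -0.487827, 0.687176)–(-0.6714, 0, 1.10603)  len=0.6430
  (v8,v0,v9) [-++] → (-0.6714, -0.487827, 0)–(-0.6714, -0.793578, 0)  len=0.3058
  (v8,v9,v2) [-++] → (-0.6714, -0.793578, 0)–(-0.6714, -0.487827, 0.687176)  len=0.7521

Chained into 1 loop(s):
  loop 1: 8 segments, perimeter = 4.3773
Total perimeter = 4.377


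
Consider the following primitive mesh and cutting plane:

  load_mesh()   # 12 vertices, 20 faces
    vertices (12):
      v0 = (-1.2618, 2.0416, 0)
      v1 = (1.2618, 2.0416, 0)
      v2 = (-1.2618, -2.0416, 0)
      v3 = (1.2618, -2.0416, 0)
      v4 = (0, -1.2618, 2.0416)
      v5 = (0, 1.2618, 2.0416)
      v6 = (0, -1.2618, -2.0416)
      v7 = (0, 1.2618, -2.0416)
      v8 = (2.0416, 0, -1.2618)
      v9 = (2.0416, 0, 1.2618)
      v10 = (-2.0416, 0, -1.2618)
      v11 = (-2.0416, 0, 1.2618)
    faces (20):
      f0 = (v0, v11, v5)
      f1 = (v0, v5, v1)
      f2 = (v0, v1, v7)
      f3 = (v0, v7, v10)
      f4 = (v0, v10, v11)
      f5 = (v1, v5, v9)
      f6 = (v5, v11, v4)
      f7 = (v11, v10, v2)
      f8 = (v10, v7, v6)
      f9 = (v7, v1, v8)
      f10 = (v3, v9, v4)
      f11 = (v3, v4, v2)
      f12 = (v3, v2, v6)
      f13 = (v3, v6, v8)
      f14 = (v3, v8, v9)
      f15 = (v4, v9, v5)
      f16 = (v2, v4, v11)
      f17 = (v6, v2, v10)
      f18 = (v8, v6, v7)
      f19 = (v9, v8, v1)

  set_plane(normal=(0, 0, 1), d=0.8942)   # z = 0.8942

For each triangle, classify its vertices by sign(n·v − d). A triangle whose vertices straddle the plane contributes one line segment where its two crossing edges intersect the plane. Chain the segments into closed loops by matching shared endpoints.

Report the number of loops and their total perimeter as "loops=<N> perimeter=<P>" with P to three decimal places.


Straddling triangles (10 of 20):
  (v0,v11,v5) [-++] → (-1.81442, 0.594779, 0.8942)–(-0.709144, 1.70006, 0.8942)  len=1.5631
  (v0,v5,v1) [-+-] → (-0.709144, 1.70006, 0.8942)–(0.709144, 1.70006, 0.8942)  len=1.4183
  (v0,v10,v11) [--+] → (-2.0416, 0, 0.8942)–(-1.81442, 0.594779, 0.8942)  len=0.6367
  (v1,v5,v9) [-++] → (0.709144, 1.70006, 0.8942)–(1.81442, 0.594779, 0.8942)  len=1.5631
  (v11,v10,v2) [+--] → (-2.0416, 0, 0.8942)–(-1.81442, -0.594779, 0.8942)  len=0.6367
  (v3,v9,v4) [-++] → (1.81442, -0.594779, 0.8942)–(0.709144, -1.70006, 0.8942)  len=1.5631
  (v3,v4,v2) [-+-] → (0.709144, -1.70006, 0.8942)–(-0.709144, -1.70006, 0.8942)  len=1.4183
  (v3,v8,v9) [--+] → (2.0416, 0, 0.8942)–(1.81442, -0.594779, 0.8942)  len=0.6367
  (v2,v4,v11) [-++] → (-0.709144, -1.70006, 0.8942)–(-1.81442, -0.594779, 0.8942)  len=1.5631
  (v9,v8,v1) [+--] → (2.0416, 0, 0.8942)–(1.81442, 0.594779, 0.8942)  len=0.6367

Chained into 1 loop(s):
  loop 1: 10 segments, perimeter = 11.6357
Total perimeter = 11.636

loops=1 perimeter=11.636


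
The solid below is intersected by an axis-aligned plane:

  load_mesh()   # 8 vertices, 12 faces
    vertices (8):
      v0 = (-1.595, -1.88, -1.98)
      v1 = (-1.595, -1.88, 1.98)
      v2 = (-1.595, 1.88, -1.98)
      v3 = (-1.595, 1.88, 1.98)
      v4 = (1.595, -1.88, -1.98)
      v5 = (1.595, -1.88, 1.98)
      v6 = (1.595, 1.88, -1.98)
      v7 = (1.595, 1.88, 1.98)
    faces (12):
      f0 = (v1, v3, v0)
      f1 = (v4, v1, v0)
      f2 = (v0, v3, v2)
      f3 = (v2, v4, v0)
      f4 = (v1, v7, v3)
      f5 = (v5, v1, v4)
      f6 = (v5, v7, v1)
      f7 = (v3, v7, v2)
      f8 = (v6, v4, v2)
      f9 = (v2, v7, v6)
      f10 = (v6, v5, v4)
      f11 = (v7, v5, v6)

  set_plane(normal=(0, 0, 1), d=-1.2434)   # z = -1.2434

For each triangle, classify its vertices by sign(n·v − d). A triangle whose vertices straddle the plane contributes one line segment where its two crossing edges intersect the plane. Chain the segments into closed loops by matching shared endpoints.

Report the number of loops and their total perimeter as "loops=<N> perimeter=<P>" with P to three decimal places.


Straddling triangles (8 of 12):
  (v1,v3,v0) [++-] → (-1.595, -1.1806, -1.2434)–(-1.595, -1.88, -1.2434)  len=0.6994
  (v4,v1,v0) [-+-] → (1.00163, -1.88, -1.2434)–(-1.595, -1.88, -1.2434)  len=2.5966
  (v0,v3,v2) [-+-] → (-1.595, -1.1806, -1.2434)–(-1.595, 1.88, -1.2434)  len=3.0606
  (v5,v1,v4) [++-] → (1.00163, -1.88, -1.2434)–(1.595, -1.88, -1.2434)  len=0.5934
  (v3,v7,v2) [++-] → (-1.00163, 1.88, -1.2434)–(-1.595, 1.88, -1.2434)  len=0.5934
  (v2,v7,v6) [-+-] → (-1.00163, 1.88, -1.2434)–(1.595, 1.88, -1.2434)  len=2.5966
  (v6,v5,v4) [-+-] → (1.595, 1.1806, -1.2434)–(1.595, -1.88, -1.2434)  len=3.0606
  (v7,v5,v6) [++-] → (1.595, 1.1806, -1.2434)–(1.595, 1.88, -1.2434)  len=0.6994

Chained into 1 loop(s):
  loop 1: 8 segments, perimeter = 13.9000
Total perimeter = 13.900

loops=1 perimeter=13.900


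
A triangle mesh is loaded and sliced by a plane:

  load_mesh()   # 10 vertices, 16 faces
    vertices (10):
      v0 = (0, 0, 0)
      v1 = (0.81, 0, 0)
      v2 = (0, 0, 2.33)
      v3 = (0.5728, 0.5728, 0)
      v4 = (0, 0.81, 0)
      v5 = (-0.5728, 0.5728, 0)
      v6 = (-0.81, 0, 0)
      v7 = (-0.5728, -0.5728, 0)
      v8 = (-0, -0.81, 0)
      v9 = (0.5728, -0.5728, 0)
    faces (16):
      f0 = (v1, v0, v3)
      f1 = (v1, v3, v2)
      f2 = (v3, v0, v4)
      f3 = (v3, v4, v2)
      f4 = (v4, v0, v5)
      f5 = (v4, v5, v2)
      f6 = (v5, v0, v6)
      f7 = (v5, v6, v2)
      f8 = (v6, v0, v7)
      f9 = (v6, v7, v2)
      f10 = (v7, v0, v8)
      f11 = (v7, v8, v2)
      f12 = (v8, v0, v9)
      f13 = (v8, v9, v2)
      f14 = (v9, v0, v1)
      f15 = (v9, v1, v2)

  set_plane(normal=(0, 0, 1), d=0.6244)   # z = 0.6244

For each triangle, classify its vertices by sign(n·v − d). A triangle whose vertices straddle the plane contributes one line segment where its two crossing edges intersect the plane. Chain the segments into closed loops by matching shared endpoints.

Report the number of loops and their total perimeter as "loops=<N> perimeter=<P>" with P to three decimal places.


loops=1 perimeter=3.631

Straddling triangles (8 of 16):
  (v1,v3,v2) [--+] → (0.419299, 0.419299, 0.6244)–(0.592934, 0, 0.6244)  len=0.4538
  (v3,v4,v2) [--+] → (0, 0.592934, 0.6244)–(0.419299, 0.419299, 0.6244)  len=0.4538
  (v4,v5,v2) [--+] → (-0.419299, 0.419299, 0.6244)–(0, 0.592934, 0.6244)  len=0.4538
  (v5,v6,v2) [--+] → (-0.592934, 0, 0.6244)–(-0.419299, 0.419299, 0.6244)  len=0.4538
  (v6,v7,v2) [--+] → (-0.419299, -0.419299, 0.6244)–(-0.592934, 0, 0.6244)  len=0.4538
  (v7,v8,v2) [--+] → (0, -0.592934, 0.6244)–(-0.419299, -0.419299, 0.6244)  len=0.4538
  (v8,v9,v2) [--+] → (0.419299, -0.419299, 0.6244)–(0, -0.592934, 0.6244)  len=0.4538
  (v9,v1,v2) [--+] → (0.592934, 0, 0.6244)–(0.419299, -0.419299, 0.6244)  len=0.4538

Chained into 1 loop(s):
  loop 1: 8 segments, perimeter = 3.6306
Total perimeter = 3.631


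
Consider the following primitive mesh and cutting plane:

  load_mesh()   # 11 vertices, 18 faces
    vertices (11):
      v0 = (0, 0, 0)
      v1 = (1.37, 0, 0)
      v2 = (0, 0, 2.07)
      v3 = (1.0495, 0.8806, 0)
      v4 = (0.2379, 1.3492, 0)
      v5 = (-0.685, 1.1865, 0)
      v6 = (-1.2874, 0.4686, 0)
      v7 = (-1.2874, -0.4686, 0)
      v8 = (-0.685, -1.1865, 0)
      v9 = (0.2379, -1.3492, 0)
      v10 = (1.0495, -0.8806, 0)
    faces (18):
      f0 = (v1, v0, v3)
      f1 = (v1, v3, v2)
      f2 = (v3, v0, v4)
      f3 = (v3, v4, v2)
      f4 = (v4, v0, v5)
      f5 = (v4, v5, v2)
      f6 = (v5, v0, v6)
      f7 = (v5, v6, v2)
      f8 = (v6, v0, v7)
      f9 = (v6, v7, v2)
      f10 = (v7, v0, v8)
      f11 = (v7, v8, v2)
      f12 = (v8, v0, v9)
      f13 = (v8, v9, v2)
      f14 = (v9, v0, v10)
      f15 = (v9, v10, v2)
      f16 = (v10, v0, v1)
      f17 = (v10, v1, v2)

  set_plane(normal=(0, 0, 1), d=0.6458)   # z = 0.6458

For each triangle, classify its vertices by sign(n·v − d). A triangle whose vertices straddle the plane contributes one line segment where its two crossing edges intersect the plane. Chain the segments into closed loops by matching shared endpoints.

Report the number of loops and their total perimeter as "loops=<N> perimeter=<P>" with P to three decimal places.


loops=1 perimeter=5.803

Straddling triangles (9 of 18):
  (v1,v3,v2) [--+] → (0.722076, 0.60587, 0.6458)–(0.942586, 0, 0.6458)  len=0.6448
  (v3,v4,v2) [--+] → (0.16368, 0.928276, 0.6458)–(0.722076, 0.60587, 0.6458)  len=0.6448
  (v4,v5,v2) [--+] → (-0.471293, 0.816335, 0.6458)–(0.16368, 0.928276, 0.6458)  len=0.6448
  (v5,v6,v2) [--+] → (-0.885756, 0.322406, 0.6458)–(-0.471293, 0.816335, 0.6458)  len=0.6448
  (v6,v7,v2) [--+] → (-0.885756, -0.322406, 0.6458)–(-0.885756, 0.322406, 0.6458)  len=0.6448
  (v7,v8,v2) [--+] → (-0.471293, -0.816335, 0.6458)–(-0.885756, -0.322406, 0.6458)  len=0.6448
  (v8,v9,v2) [--+] → (0.16368, -0.928276, 0.6458)–(-0.471293, -0.816335, 0.6458)  len=0.6448
  (v9,v10,v2) [--+] → (0.722076, -0.60587, 0.6458)–(0.16368, -0.928276, 0.6458)  len=0.6448
  (v10,v1,v2) [--+] → (0.942586, 0, 0.6458)–(0.722076, -0.60587, 0.6458)  len=0.6448

Chained into 1 loop(s):
  loop 1: 9 segments, perimeter = 5.8030
Total perimeter = 5.803


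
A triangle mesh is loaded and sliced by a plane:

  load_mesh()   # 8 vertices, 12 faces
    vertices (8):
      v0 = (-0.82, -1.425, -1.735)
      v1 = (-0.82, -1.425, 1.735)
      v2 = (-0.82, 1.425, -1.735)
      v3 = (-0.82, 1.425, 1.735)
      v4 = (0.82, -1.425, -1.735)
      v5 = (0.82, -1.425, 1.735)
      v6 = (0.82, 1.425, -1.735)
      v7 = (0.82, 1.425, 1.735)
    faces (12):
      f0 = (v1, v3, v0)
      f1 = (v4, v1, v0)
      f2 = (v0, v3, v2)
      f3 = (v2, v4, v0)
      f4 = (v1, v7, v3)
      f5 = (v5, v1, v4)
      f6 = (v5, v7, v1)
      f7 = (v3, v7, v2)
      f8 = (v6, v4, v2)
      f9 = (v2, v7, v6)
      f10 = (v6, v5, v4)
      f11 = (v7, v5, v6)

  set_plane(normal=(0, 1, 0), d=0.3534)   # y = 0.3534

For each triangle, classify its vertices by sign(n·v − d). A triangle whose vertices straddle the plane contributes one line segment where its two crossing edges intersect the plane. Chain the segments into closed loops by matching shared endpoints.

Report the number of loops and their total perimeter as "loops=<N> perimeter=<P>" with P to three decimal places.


loops=1 perimeter=10.220

Straddling triangles (8 of 12):
  (v1,v3,v0) [-+-] → (-0.82, 0.3534, 1.735)–(-0.82, 0.3534, 0.43028)  len=1.3047
  (v0,v3,v2) [-++] → (-0.82, 0.3534, 0.43028)–(-0.82, 0.3534, -1.735)  len=2.1653
  (v2,v4,v0) [+--] → (-0.20336, 0.3534, -1.735)–(-0.82, 0.3534, -1.735)  len=0.6166
  (v1,v7,v3) [-++] → (0.20336, 0.3534, 1.735)–(-0.82, 0.3534, 1.735)  len=1.0234
  (v5,v7,v1) [-+-] → (0.82, 0.3534, 1.735)–(0.20336, 0.3534, 1.735)  len=0.6166
  (v6,v4,v2) [+-+] → (0.82, 0.3534, -1.735)–(-0.20336, 0.3534, -1.735)  len=1.0234
  (v6,v5,v4) [+--] → (0.82, 0.3534, -0.43028)–(0.82, 0.3534, -1.735)  len=1.3047
  (v7,v5,v6) [+-+] → (0.82, 0.3534, 1.735)–(0.82, 0.3534, -0.43028)  len=2.1653

Chained into 1 loop(s):
  loop 1: 8 segments, perimeter = 10.2200
Total perimeter = 10.220
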